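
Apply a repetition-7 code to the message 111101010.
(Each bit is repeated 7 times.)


Each bit -> 7 copies

111111111111111111111111111100000001111111000000011111110000000


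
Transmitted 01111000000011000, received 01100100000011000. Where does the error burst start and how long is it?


XOR: 00011100000000000

Burst at position 3, length 3


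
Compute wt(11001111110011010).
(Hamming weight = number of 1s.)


Counting 1s in 11001111110011010

11


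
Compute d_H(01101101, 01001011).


XOR: 00100110
Count of 1s: 3

3


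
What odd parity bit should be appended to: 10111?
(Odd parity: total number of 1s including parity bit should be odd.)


Number of 1s in data: 4
Parity bit: 1

1


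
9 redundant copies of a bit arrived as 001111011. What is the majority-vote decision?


Ones: 6 out of 9
Threshold: 5

1 (6/9 voted 1)


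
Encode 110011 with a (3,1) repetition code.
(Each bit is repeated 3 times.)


Each bit -> 3 copies

111111000000111111


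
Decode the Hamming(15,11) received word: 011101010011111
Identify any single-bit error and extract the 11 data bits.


Syndrome = 0: no error detected

Data: 10100011111 (no errors)


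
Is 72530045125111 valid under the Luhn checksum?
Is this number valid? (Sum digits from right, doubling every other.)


Luhn sum = 33
33 mod 10 = 3

Invalid (Luhn sum mod 10 = 3)


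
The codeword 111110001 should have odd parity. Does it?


Number of 1s: 6

No, parity error (6 ones)


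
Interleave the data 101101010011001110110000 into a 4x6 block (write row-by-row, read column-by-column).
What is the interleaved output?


Matrix:
  101101
  010011
  001110
  110000
Read columns: 100101011010101001101100

100101011010101001101100


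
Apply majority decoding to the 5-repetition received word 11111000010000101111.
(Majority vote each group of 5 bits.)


Groups: 11111, 00001, 00001, 01111
Majority votes: 1001

1001


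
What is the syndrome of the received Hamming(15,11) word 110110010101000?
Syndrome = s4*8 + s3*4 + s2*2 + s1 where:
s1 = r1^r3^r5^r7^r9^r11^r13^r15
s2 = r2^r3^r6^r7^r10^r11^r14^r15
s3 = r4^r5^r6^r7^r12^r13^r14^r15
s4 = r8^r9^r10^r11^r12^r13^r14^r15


s1=0, s2=0, s3=1, s4=1

Syndrome = 12 (error at position 12)


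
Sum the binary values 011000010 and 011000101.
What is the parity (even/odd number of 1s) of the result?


011000010 = 194
011000101 = 197
Sum = 391 = 110000111
1s count = 5

odd parity (5 ones in 110000111)


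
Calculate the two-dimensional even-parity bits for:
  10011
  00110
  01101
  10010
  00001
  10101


Row parities: 101011
Column parities: 11110

Row P: 101011, Col P: 11110, Corner: 0


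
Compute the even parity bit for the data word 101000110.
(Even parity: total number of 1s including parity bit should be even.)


Number of 1s in data: 4
Parity bit: 0

0


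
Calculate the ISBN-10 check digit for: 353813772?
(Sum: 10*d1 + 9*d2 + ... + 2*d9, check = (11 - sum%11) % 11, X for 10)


Weighted sum: 229
229 mod 11 = 9

Check digit: 2


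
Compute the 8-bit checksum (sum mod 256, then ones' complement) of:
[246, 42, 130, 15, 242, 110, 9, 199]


Sum = 993 mod 256 = 225
Complement = 30

30


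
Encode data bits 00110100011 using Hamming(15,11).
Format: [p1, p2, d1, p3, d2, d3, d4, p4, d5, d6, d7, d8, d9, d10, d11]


Parity bits: p1=0, p2=1, p3=0, p4=1

010001110100011


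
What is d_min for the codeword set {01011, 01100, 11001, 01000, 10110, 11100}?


Comparing all pairs, minimum distance: 1
Can detect 0 errors, correct 0 errors

1


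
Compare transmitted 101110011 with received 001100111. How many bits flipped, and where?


XOR: 100010100

3 error(s) at position(s): 0, 4, 6


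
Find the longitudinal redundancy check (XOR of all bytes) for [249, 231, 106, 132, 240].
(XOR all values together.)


XOR chain: 249 ^ 231 ^ 106 ^ 132 ^ 240 = 0

0


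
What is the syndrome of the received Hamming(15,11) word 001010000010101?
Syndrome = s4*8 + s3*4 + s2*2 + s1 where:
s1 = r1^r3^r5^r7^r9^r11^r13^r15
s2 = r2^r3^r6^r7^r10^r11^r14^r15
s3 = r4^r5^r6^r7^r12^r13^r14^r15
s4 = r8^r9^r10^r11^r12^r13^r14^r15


s1=1, s2=1, s3=1, s4=1

Syndrome = 15 (error at position 15)


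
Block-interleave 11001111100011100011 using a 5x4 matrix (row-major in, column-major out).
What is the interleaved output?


Matrix:
  1100
  1111
  1000
  1110
  0011
Read columns: 11110110100101101001

11110110100101101001


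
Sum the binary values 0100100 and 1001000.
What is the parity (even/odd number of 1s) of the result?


0100100 = 36
1001000 = 72
Sum = 108 = 1101100
1s count = 4

even parity (4 ones in 1101100)


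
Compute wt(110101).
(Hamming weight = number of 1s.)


Counting 1s in 110101

4


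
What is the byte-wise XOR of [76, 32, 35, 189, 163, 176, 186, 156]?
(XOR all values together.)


XOR chain: 76 ^ 32 ^ 35 ^ 189 ^ 163 ^ 176 ^ 186 ^ 156 = 199

199


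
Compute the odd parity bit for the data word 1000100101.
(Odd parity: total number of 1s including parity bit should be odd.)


Number of 1s in data: 4
Parity bit: 1

1


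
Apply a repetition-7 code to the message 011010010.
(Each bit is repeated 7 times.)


Each bit -> 7 copies

000000011111111111111000000011111110000000000000011111110000000


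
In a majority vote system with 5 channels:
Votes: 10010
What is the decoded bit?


Ones: 2 out of 5
Threshold: 3

0 (2/5 voted 1)


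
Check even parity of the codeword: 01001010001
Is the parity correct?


Number of 1s: 4

Yes, parity is correct (4 ones)


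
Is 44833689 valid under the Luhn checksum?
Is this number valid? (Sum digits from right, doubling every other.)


Luhn sum = 50
50 mod 10 = 0

Valid (Luhn sum mod 10 = 0)


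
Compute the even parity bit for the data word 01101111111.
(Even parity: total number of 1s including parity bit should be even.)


Number of 1s in data: 9
Parity bit: 1

1


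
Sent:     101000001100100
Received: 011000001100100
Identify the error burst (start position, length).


XOR: 110000000000000

Burst at position 0, length 2


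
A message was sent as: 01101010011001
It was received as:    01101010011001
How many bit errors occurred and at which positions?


XOR: 00000000000000

0 errors (received matches sent)


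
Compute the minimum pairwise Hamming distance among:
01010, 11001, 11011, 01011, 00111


Comparing all pairs, minimum distance: 1
Can detect 0 errors, correct 0 errors

1


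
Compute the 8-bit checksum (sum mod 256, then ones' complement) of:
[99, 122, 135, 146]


Sum = 502 mod 256 = 246
Complement = 9

9


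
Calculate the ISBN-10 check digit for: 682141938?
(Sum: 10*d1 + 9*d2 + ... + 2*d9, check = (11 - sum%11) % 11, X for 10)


Weighted sum: 245
245 mod 11 = 3

Check digit: 8


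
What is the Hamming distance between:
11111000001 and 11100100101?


XOR: 00011100100
Count of 1s: 4

4


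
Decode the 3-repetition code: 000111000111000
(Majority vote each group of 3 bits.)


Groups: 000, 111, 000, 111, 000
Majority votes: 01010

01010


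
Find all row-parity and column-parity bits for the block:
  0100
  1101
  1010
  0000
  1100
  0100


Row parities: 110001
Column parities: 1011

Row P: 110001, Col P: 1011, Corner: 1


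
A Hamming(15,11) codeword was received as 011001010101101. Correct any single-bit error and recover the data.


Syndrome = 11: error at position 11

Data: 10100111101 (corrected bit 11)


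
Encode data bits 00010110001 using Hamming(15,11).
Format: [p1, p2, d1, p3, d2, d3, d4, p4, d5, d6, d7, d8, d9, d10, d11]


Parity bits: p1=1, p2=0, p3=0, p4=1

100000110110001


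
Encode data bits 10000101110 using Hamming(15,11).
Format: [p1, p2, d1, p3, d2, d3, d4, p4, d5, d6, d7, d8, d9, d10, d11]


Parity bits: p1=0, p2=1, p3=1, p4=0

011100000101110


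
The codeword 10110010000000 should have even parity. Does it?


Number of 1s: 4

Yes, parity is correct (4 ones)


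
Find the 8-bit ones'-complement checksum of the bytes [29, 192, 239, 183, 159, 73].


Sum = 875 mod 256 = 107
Complement = 148

148


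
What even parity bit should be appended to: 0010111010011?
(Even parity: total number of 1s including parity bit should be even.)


Number of 1s in data: 7
Parity bit: 1

1


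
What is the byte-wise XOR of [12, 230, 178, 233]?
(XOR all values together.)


XOR chain: 12 ^ 230 ^ 178 ^ 233 = 177

177


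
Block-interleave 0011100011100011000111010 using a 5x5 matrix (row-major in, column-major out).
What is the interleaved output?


Matrix:
  00111
  00011
  10001
  10001
  11010
Read columns: 0011100001100001100111110

0011100001100001100111110


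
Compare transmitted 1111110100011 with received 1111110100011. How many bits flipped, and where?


XOR: 0000000000000

0 errors (received matches sent)


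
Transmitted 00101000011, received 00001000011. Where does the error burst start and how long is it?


XOR: 00100000000

Burst at position 2, length 1


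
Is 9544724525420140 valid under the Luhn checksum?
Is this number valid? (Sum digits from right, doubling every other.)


Luhn sum = 74
74 mod 10 = 4

Invalid (Luhn sum mod 10 = 4)


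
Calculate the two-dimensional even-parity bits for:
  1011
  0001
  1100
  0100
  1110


Row parities: 11011
Column parities: 1100

Row P: 11011, Col P: 1100, Corner: 0


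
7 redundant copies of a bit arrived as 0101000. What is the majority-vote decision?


Ones: 2 out of 7
Threshold: 4

0 (2/7 voted 1)


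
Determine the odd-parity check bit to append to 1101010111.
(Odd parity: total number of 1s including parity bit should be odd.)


Number of 1s in data: 7
Parity bit: 0

0


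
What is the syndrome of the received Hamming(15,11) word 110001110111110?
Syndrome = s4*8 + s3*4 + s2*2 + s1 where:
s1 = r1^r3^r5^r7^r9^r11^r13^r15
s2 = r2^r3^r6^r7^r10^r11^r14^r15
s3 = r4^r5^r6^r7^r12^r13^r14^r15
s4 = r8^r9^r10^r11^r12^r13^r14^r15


s1=0, s2=0, s3=1, s4=0

Syndrome = 4 (error at position 4)


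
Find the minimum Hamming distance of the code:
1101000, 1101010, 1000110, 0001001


Comparing all pairs, minimum distance: 1
Can detect 0 errors, correct 0 errors

1


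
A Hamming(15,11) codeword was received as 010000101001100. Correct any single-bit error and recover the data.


Syndrome = 13: error at position 13

Data: 00011001000 (corrected bit 13)


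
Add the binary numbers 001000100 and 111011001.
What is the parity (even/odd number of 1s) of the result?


001000100 = 68
111011001 = 473
Sum = 541 = 1000011101
1s count = 5

odd parity (5 ones in 1000011101)


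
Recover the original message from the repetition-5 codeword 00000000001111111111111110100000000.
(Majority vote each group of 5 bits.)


Groups: 00000, 00000, 11111, 11111, 11111, 01000, 00000
Majority votes: 0011100

0011100


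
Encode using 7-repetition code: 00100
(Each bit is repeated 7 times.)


Each bit -> 7 copies

00000000000000111111100000000000000


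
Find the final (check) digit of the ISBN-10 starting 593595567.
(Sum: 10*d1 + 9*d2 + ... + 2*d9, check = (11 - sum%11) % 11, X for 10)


Weighted sum: 321
321 mod 11 = 2

Check digit: 9


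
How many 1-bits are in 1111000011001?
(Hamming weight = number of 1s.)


Counting 1s in 1111000011001

7


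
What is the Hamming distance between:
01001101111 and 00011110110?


XOR: 01010011001
Count of 1s: 5

5


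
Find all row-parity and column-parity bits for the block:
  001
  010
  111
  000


Row parities: 1110
Column parities: 100

Row P: 1110, Col P: 100, Corner: 1


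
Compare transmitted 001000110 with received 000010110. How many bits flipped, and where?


XOR: 001010000

2 error(s) at position(s): 2, 4


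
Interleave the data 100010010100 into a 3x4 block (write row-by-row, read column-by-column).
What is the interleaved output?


Matrix:
  1000
  1001
  0100
Read columns: 110001000010

110001000010


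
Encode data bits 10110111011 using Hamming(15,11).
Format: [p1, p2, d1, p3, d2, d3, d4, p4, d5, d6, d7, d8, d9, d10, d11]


Parity bits: p1=0, p2=1, p3=1, p4=1

011101110111011


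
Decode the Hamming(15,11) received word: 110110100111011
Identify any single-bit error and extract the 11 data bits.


Syndrome = 9: error at position 9

Data: 01011111011 (corrected bit 9)


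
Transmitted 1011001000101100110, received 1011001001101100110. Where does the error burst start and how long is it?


XOR: 0000000001000000000

Burst at position 9, length 1


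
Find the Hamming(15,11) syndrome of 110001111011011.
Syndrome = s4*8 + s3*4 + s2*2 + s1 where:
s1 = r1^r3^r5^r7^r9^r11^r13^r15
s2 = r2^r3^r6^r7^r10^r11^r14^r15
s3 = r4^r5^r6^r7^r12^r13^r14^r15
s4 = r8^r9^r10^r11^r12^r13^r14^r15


s1=1, s2=0, s3=1, s4=0

Syndrome = 5 (error at position 5)


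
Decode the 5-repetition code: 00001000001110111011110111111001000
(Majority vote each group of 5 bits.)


Groups: 00001, 00000, 11101, 11011, 11011, 11110, 01000
Majority votes: 0011110

0011110


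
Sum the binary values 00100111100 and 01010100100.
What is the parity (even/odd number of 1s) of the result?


00100111100 = 316
01010100100 = 676
Sum = 992 = 1111100000
1s count = 5

odd parity (5 ones in 1111100000)


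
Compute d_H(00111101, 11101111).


XOR: 11010010
Count of 1s: 4

4


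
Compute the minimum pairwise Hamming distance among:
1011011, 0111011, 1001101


Comparing all pairs, minimum distance: 2
Can detect 1 errors, correct 0 errors

2


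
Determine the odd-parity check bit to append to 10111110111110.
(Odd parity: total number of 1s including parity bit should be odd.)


Number of 1s in data: 11
Parity bit: 0

0


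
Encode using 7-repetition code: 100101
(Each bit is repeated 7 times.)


Each bit -> 7 copies

111111100000000000000111111100000001111111


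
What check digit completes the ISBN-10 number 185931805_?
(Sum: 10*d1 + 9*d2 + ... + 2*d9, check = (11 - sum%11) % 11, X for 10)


Weighted sum: 250
250 mod 11 = 8

Check digit: 3


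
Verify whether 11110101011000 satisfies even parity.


Number of 1s: 8

Yes, parity is correct (8 ones)


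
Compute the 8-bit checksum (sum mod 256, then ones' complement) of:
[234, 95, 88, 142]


Sum = 559 mod 256 = 47
Complement = 208

208


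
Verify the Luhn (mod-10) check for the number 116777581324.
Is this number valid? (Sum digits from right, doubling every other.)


Luhn sum = 47
47 mod 10 = 7

Invalid (Luhn sum mod 10 = 7)


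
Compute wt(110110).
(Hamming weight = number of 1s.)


Counting 1s in 110110

4


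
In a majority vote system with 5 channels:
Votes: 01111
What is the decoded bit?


Ones: 4 out of 5
Threshold: 3

1 (4/5 voted 1)


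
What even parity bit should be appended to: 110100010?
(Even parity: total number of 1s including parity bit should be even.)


Number of 1s in data: 4
Parity bit: 0

0


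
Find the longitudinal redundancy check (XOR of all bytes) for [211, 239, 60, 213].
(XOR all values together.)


XOR chain: 211 ^ 239 ^ 60 ^ 213 = 213

213


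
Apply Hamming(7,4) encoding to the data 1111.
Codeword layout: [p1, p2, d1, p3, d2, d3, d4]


Parity bits: p1=1, p2=1, p3=1

1111111


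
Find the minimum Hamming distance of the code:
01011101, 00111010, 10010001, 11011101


Comparing all pairs, minimum distance: 1
Can detect 0 errors, correct 0 errors

1


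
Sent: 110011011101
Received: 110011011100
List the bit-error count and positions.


XOR: 000000000001

1 error(s) at position(s): 11


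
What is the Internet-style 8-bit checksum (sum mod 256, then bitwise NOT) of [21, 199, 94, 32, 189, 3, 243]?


Sum = 781 mod 256 = 13
Complement = 242

242


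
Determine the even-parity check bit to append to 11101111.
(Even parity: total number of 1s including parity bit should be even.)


Number of 1s in data: 7
Parity bit: 1

1


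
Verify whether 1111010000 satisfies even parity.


Number of 1s: 5

No, parity error (5 ones)


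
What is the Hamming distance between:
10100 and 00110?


XOR: 10010
Count of 1s: 2

2


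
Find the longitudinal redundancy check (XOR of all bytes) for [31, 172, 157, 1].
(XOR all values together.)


XOR chain: 31 ^ 172 ^ 157 ^ 1 = 47

47


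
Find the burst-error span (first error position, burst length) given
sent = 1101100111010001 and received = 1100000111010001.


XOR: 0001100000000000

Burst at position 3, length 2


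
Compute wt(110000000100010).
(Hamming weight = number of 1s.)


Counting 1s in 110000000100010

4


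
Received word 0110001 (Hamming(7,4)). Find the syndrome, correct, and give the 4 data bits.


Syndrome = 6: error at position 6

Data: 1011 (corrected bit 6)


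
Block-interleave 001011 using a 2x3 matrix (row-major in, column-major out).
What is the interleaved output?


Matrix:
  001
  011
Read columns: 000111

000111


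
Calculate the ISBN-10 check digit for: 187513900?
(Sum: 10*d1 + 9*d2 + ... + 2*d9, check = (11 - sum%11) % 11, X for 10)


Weighted sum: 230
230 mod 11 = 10

Check digit: 1


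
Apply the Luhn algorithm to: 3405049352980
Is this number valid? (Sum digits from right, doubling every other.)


Luhn sum = 60
60 mod 10 = 0

Valid (Luhn sum mod 10 = 0)


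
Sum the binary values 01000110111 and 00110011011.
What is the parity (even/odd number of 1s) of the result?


01000110111 = 567
00110011011 = 411
Sum = 978 = 1111010010
1s count = 6

even parity (6 ones in 1111010010)


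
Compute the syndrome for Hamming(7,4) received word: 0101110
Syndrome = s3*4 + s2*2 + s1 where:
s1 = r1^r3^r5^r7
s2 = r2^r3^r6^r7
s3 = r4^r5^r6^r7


s1=1, s2=0, s3=1

Syndrome = 5 (error at position 5)


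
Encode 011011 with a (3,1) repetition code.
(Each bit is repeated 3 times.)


Each bit -> 3 copies

000111111000111111


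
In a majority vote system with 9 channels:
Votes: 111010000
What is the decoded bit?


Ones: 4 out of 9
Threshold: 5

0 (4/9 voted 1)


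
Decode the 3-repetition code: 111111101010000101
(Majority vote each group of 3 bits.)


Groups: 111, 111, 101, 010, 000, 101
Majority votes: 111001

111001


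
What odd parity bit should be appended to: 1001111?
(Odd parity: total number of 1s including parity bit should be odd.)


Number of 1s in data: 5
Parity bit: 0

0


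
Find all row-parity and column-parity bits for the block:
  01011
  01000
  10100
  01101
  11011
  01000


Row parities: 110101
Column parities: 01001

Row P: 110101, Col P: 01001, Corner: 0


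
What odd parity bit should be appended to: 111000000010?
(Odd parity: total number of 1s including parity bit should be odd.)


Number of 1s in data: 4
Parity bit: 1

1


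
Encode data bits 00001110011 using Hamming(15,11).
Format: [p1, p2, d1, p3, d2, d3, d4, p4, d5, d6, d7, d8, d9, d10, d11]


Parity bits: p1=1, p2=0, p3=0, p4=1

100000011110011


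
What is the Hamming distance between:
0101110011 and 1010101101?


XOR: 1111011110
Count of 1s: 8

8


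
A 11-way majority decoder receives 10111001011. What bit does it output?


Ones: 7 out of 11
Threshold: 6

1 (7/11 voted 1)


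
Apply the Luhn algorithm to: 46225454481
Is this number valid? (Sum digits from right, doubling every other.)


Luhn sum = 51
51 mod 10 = 1

Invalid (Luhn sum mod 10 = 1)


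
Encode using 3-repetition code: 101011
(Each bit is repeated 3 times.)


Each bit -> 3 copies

111000111000111111


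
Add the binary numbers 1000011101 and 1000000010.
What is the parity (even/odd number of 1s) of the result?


1000011101 = 541
1000000010 = 514
Sum = 1055 = 10000011111
1s count = 6

even parity (6 ones in 10000011111)


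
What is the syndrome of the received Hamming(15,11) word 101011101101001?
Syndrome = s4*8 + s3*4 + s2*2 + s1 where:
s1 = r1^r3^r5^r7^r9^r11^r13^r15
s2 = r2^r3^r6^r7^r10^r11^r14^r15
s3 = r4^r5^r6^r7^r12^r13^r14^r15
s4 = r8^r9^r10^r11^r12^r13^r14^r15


s1=0, s2=1, s3=1, s4=0

Syndrome = 6 (error at position 6)


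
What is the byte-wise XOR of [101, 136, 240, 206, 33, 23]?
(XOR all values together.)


XOR chain: 101 ^ 136 ^ 240 ^ 206 ^ 33 ^ 23 = 229

229


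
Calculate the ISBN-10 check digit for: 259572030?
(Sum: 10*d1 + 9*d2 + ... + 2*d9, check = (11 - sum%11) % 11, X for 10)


Weighted sum: 233
233 mod 11 = 2

Check digit: 9


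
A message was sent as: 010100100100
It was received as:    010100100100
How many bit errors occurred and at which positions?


XOR: 000000000000

0 errors (received matches sent)


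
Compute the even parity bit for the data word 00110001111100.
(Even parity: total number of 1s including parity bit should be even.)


Number of 1s in data: 7
Parity bit: 1

1


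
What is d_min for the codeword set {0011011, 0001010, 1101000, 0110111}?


Comparing all pairs, minimum distance: 2
Can detect 1 errors, correct 0 errors

2


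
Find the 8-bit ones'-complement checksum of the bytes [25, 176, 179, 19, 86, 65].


Sum = 550 mod 256 = 38
Complement = 217

217


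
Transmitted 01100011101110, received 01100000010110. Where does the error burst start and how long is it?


XOR: 00000011111000

Burst at position 6, length 5


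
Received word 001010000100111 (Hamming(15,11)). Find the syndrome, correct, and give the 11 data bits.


Syndrome = 0: no error detected

Data: 11000100111 (no errors)


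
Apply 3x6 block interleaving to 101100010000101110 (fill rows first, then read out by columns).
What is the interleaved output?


Matrix:
  101100
  010000
  101110
Read columns: 101010101101001000

101010101101001000


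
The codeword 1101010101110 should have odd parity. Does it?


Number of 1s: 8

No, parity error (8 ones)


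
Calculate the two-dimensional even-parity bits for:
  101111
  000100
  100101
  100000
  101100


Row parities: 11111
Column parities: 000010

Row P: 11111, Col P: 000010, Corner: 1


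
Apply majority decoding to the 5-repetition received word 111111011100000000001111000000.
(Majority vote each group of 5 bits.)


Groups: 11111, 10111, 00000, 00000, 11110, 00000
Majority votes: 110010

110010


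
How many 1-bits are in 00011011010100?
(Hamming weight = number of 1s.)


Counting 1s in 00011011010100

6


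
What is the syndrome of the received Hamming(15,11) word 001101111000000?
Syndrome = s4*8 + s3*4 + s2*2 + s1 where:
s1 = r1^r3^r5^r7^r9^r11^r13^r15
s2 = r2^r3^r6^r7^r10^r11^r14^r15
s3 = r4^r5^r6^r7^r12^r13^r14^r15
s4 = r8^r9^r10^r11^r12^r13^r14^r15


s1=1, s2=1, s3=1, s4=0

Syndrome = 7 (error at position 7)


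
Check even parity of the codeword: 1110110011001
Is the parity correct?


Number of 1s: 8

Yes, parity is correct (8 ones)


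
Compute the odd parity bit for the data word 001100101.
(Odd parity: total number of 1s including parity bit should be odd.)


Number of 1s in data: 4
Parity bit: 1

1


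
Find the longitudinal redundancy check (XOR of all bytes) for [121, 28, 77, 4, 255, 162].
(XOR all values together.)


XOR chain: 121 ^ 28 ^ 77 ^ 4 ^ 255 ^ 162 = 113

113


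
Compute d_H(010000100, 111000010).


XOR: 101000110
Count of 1s: 4

4


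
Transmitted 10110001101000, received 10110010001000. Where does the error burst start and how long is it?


XOR: 00000011100000

Burst at position 6, length 3


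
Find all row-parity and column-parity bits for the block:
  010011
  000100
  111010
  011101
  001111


Row parities: 11000
Column parities: 111111

Row P: 11000, Col P: 111111, Corner: 0


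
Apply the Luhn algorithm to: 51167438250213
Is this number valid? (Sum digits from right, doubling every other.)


Luhn sum = 49
49 mod 10 = 9

Invalid (Luhn sum mod 10 = 9)


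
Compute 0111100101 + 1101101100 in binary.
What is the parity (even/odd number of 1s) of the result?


0111100101 = 485
1101101100 = 876
Sum = 1361 = 10101010001
1s count = 5

odd parity (5 ones in 10101010001)


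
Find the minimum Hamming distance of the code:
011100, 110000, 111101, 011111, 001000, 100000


Comparing all pairs, minimum distance: 1
Can detect 0 errors, correct 0 errors

1


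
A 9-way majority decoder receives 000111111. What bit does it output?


Ones: 6 out of 9
Threshold: 5

1 (6/9 voted 1)


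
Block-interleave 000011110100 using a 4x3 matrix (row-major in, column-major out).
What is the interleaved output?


Matrix:
  000
  011
  110
  100
Read columns: 001101100100

001101100100


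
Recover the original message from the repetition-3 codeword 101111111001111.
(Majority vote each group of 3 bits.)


Groups: 101, 111, 111, 001, 111
Majority votes: 11101

11101


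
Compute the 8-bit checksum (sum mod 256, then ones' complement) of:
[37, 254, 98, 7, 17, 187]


Sum = 600 mod 256 = 88
Complement = 167

167


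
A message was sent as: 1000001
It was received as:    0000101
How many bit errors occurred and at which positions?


XOR: 1000100

2 error(s) at position(s): 0, 4


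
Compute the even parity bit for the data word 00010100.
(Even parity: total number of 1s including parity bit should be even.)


Number of 1s in data: 2
Parity bit: 0

0


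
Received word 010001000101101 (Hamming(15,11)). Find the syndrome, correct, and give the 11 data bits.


Syndrome = 0: no error detected

Data: 00100101101 (no errors)


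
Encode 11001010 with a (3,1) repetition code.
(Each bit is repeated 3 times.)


Each bit -> 3 copies

111111000000111000111000


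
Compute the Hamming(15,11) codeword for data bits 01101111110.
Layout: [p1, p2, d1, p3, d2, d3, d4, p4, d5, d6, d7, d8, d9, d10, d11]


Parity bits: p1=0, p2=0, p3=1, p4=0

000111001111110


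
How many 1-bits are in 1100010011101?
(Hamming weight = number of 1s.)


Counting 1s in 1100010011101

7


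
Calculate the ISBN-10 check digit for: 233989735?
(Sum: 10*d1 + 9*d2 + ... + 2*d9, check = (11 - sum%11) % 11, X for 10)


Weighted sum: 274
274 mod 11 = 10

Check digit: 1


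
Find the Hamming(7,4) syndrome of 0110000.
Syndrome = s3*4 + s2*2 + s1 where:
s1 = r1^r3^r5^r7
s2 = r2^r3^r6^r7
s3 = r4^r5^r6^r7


s1=1, s2=0, s3=0

Syndrome = 1 (error at position 1)


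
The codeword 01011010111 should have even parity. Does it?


Number of 1s: 7

No, parity error (7 ones)


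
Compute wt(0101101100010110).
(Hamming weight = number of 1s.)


Counting 1s in 0101101100010110

8


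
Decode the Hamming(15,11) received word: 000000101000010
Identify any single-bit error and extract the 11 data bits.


Syndrome = 0: no error detected

Data: 00011000010 (no errors)


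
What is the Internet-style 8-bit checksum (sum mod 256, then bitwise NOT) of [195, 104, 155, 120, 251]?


Sum = 825 mod 256 = 57
Complement = 198

198


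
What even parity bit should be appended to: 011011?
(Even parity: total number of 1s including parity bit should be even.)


Number of 1s in data: 4
Parity bit: 0

0


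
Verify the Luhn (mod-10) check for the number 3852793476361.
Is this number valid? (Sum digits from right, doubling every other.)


Luhn sum = 63
63 mod 10 = 3

Invalid (Luhn sum mod 10 = 3)


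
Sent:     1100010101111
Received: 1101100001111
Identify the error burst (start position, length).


XOR: 0001110100000

Burst at position 3, length 5


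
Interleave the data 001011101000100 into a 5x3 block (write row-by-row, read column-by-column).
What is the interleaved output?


Matrix:
  001
  011
  101
  000
  100
Read columns: 001010100011100

001010100011100


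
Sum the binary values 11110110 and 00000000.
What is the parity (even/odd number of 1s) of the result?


11110110 = 246
00000000 = 0
Sum = 246 = 11110110
1s count = 6

even parity (6 ones in 11110110)


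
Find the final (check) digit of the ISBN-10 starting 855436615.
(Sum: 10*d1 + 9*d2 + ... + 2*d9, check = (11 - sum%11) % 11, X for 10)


Weighted sum: 278
278 mod 11 = 3

Check digit: 8


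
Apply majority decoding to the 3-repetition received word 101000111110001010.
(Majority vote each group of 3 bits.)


Groups: 101, 000, 111, 110, 001, 010
Majority votes: 101100

101100


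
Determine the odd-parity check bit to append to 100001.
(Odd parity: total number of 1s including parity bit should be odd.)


Number of 1s in data: 2
Parity bit: 1

1


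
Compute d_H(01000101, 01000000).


XOR: 00000101
Count of 1s: 2

2


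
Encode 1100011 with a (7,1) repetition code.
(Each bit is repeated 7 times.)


Each bit -> 7 copies

1111111111111100000000000000000000011111111111111


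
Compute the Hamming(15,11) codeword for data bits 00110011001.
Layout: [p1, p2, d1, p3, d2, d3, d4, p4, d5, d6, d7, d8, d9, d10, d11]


Parity bits: p1=1, p2=0, p3=0, p4=1

100001110011001


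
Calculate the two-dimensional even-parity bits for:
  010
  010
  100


Row parities: 111
Column parities: 100

Row P: 111, Col P: 100, Corner: 1


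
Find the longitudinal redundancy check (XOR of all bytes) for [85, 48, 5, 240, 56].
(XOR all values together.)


XOR chain: 85 ^ 48 ^ 5 ^ 240 ^ 56 = 168

168


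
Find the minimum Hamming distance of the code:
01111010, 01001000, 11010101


Comparing all pairs, minimum distance: 3
Can detect 2 errors, correct 1 errors

3


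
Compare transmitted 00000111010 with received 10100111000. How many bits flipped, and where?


XOR: 10100000010

3 error(s) at position(s): 0, 2, 9


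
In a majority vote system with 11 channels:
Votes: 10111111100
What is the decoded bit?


Ones: 8 out of 11
Threshold: 6

1 (8/11 voted 1)


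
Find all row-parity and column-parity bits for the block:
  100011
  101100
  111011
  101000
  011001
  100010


Row parities: 111010
Column parities: 100111

Row P: 111010, Col P: 100111, Corner: 0


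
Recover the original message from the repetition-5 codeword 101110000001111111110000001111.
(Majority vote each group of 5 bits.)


Groups: 10111, 00000, 01111, 11111, 00000, 01111
Majority votes: 101101

101101


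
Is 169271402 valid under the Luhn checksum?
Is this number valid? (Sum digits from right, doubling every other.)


Luhn sum = 32
32 mod 10 = 2

Invalid (Luhn sum mod 10 = 2)


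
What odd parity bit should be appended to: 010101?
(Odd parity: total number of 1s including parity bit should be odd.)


Number of 1s in data: 3
Parity bit: 0

0


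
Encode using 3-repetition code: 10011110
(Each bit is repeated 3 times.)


Each bit -> 3 copies

111000000111111111111000


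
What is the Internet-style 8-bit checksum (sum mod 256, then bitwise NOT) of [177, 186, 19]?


Sum = 382 mod 256 = 126
Complement = 129

129


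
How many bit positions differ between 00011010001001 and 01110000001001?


XOR: 01101010000000
Count of 1s: 4

4


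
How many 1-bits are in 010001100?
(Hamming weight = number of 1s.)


Counting 1s in 010001100

3


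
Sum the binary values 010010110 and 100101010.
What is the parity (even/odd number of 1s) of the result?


010010110 = 150
100101010 = 298
Sum = 448 = 111000000
1s count = 3

odd parity (3 ones in 111000000)


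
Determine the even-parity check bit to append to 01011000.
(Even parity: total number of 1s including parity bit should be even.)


Number of 1s in data: 3
Parity bit: 1

1


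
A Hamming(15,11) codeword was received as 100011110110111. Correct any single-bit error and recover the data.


Syndrome = 0: no error detected

Data: 01110110111 (no errors)


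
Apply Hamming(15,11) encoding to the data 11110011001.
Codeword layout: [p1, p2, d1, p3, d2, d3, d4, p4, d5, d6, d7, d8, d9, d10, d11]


Parity bits: p1=1, p2=1, p3=1, p4=1

111111110011001


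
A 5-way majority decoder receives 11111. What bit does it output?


Ones: 5 out of 5
Threshold: 3

1 (5/5 voted 1)


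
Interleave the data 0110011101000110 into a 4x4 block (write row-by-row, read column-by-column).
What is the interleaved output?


Matrix:
  0110
  0111
  0100
  0110
Read columns: 0000111111010100

0000111111010100


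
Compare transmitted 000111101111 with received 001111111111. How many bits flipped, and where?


XOR: 001000010000

2 error(s) at position(s): 2, 7


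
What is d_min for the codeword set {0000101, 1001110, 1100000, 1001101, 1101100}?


Comparing all pairs, minimum distance: 2
Can detect 1 errors, correct 0 errors

2


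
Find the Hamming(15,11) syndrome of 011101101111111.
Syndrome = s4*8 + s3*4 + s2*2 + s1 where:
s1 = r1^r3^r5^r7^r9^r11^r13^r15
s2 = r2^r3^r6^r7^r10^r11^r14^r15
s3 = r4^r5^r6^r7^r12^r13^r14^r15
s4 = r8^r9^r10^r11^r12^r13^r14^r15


s1=0, s2=0, s3=1, s4=1

Syndrome = 12 (error at position 12)


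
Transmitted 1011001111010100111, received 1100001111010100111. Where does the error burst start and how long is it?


XOR: 0111000000000000000

Burst at position 1, length 3


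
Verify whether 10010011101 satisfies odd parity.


Number of 1s: 6

No, parity error (6 ones)


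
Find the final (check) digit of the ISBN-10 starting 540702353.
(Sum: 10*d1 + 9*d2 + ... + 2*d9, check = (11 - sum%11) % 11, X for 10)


Weighted sum: 178
178 mod 11 = 2

Check digit: 9


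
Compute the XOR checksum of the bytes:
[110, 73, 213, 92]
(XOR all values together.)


XOR chain: 110 ^ 73 ^ 213 ^ 92 = 174

174


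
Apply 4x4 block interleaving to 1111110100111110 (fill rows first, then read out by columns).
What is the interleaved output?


Matrix:
  1111
  1101
  0011
  1110
Read columns: 1101110110111110

1101110110111110


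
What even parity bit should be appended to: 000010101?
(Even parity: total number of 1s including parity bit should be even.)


Number of 1s in data: 3
Parity bit: 1

1


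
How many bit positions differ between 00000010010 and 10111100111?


XOR: 10111110101
Count of 1s: 8

8


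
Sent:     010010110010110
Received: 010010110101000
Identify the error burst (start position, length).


XOR: 000000000111110

Burst at position 9, length 5


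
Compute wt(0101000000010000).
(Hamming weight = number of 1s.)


Counting 1s in 0101000000010000

3


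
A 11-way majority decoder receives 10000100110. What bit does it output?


Ones: 4 out of 11
Threshold: 6

0 (4/11 voted 1)


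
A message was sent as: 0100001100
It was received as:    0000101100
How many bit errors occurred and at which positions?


XOR: 0100100000

2 error(s) at position(s): 1, 4


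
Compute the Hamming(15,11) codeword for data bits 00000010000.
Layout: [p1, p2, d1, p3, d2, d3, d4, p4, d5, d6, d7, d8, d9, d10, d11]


Parity bits: p1=1, p2=1, p3=0, p4=1

110000010010000


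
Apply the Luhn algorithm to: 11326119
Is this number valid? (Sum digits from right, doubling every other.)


Luhn sum = 26
26 mod 10 = 6

Invalid (Luhn sum mod 10 = 6)


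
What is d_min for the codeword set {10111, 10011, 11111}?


Comparing all pairs, minimum distance: 1
Can detect 0 errors, correct 0 errors

1


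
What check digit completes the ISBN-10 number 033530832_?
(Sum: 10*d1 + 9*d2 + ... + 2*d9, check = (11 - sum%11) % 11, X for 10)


Weighted sum: 149
149 mod 11 = 6

Check digit: 5


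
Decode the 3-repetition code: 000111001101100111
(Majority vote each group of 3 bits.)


Groups: 000, 111, 001, 101, 100, 111
Majority votes: 010101

010101


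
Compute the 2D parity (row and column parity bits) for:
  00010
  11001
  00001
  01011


Row parities: 1111
Column parities: 10001

Row P: 1111, Col P: 10001, Corner: 0


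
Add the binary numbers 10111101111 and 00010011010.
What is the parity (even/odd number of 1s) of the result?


10111101111 = 1519
00010011010 = 154
Sum = 1673 = 11010001001
1s count = 5

odd parity (5 ones in 11010001001)


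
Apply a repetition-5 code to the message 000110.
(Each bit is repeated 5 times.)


Each bit -> 5 copies

000000000000000111111111100000


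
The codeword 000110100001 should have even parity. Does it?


Number of 1s: 4

Yes, parity is correct (4 ones)


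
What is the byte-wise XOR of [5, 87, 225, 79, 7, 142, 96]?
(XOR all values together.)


XOR chain: 5 ^ 87 ^ 225 ^ 79 ^ 7 ^ 142 ^ 96 = 21

21


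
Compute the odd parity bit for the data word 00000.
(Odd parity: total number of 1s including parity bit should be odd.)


Number of 1s in data: 0
Parity bit: 1

1


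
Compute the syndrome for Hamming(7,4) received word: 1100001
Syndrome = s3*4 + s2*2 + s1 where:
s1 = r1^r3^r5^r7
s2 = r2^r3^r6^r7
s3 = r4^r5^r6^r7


s1=0, s2=0, s3=1

Syndrome = 4 (error at position 4)


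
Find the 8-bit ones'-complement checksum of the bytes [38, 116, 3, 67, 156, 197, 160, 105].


Sum = 842 mod 256 = 74
Complement = 181

181


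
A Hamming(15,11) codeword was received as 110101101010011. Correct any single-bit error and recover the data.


Syndrome = 5: error at position 5

Data: 01111010011 (corrected bit 5)


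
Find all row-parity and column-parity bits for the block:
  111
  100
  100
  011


Row parities: 1110
Column parities: 100

Row P: 1110, Col P: 100, Corner: 1


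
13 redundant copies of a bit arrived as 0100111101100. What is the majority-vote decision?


Ones: 7 out of 13
Threshold: 7

1 (7/13 voted 1)


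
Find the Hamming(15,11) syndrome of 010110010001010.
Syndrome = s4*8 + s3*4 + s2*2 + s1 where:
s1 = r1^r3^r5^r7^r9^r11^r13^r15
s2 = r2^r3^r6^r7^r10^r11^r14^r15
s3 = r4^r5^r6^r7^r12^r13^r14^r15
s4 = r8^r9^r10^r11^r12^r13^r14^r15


s1=1, s2=0, s3=0, s4=1

Syndrome = 9 (error at position 9)


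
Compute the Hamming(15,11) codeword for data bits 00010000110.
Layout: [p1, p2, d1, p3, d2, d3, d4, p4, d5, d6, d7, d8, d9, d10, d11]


Parity bits: p1=0, p2=0, p3=1, p4=0

000100100000110


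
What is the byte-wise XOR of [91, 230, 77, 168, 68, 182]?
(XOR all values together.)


XOR chain: 91 ^ 230 ^ 77 ^ 168 ^ 68 ^ 182 = 170

170


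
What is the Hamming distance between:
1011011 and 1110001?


XOR: 0101010
Count of 1s: 3

3


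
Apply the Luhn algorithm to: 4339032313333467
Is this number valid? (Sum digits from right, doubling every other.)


Luhn sum = 70
70 mod 10 = 0

Valid (Luhn sum mod 10 = 0)


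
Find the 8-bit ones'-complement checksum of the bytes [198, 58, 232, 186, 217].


Sum = 891 mod 256 = 123
Complement = 132

132


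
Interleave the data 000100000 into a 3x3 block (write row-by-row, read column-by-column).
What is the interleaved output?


Matrix:
  000
  100
  000
Read columns: 010000000

010000000


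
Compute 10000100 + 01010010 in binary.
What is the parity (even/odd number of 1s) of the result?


10000100 = 132
01010010 = 82
Sum = 214 = 11010110
1s count = 5

odd parity (5 ones in 11010110)


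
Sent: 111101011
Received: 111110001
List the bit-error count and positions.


XOR: 000011010

3 error(s) at position(s): 4, 5, 7


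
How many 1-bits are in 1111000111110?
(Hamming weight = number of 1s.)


Counting 1s in 1111000111110

9


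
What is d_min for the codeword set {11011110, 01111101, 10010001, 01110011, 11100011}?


Comparing all pairs, minimum distance: 2
Can detect 1 errors, correct 0 errors

2


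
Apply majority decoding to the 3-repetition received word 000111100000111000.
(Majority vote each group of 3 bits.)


Groups: 000, 111, 100, 000, 111, 000
Majority votes: 010010

010010


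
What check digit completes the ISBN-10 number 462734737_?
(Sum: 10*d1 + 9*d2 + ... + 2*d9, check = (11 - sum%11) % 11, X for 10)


Weighted sum: 248
248 mod 11 = 6

Check digit: 5
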